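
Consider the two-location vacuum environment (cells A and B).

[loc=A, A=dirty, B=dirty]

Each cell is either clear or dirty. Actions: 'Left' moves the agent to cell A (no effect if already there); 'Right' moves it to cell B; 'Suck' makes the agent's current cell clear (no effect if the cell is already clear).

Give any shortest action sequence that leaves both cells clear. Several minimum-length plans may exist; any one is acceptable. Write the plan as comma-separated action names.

1. Suck → (A; A:clear, B:dirty)
2. Right → (B; A:clear, B:dirty)
3. Suck → (B; A:clear, B:clear)
min 3: Suck A + move + Suck B

Suck, Right, Suck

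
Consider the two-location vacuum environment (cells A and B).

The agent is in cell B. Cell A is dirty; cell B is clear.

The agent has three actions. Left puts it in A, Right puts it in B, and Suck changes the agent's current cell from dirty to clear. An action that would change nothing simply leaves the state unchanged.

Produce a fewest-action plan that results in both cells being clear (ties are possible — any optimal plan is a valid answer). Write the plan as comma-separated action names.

Left, Suck

Left (#1): (A; A:dirty, B:clear)
Suck (#2): (A; A:clear, B:clear)
min 2: go A then Suck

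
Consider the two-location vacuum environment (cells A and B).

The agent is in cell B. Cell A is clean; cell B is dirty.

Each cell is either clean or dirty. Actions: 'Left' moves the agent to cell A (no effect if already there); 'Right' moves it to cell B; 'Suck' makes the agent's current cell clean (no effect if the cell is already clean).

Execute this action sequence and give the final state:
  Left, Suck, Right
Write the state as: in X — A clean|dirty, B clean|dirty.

t=1 Left ⇒ in A — A clean, B dirty
t=2 Suck ⇒ in A — A clean, B dirty
t=3 Right ⇒ in B — A clean, B dirty

in B — A clean, B dirty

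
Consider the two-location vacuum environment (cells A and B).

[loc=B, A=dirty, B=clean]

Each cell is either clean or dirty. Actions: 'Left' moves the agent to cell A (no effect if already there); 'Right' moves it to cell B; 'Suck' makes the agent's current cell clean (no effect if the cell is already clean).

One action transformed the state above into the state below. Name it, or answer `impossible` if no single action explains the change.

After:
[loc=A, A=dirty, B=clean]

try  Left: (A; A:dirty, B:clean)  ← match
try Right: (B; A:dirty, B:clean)
try  Suck: (B; A:dirty, B:clean)

Left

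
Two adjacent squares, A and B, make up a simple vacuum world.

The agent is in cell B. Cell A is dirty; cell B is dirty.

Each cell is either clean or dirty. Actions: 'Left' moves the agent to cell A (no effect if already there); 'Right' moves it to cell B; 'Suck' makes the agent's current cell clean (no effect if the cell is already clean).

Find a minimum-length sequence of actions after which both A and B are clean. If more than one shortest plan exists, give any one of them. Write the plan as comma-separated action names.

Suck, Left, Suck

1. Suck → in B — A dirty, B clean
2. Left → in A — A dirty, B clean
3. Suck → in A — A clean, B clean
min 3: Suck B + move + Suck A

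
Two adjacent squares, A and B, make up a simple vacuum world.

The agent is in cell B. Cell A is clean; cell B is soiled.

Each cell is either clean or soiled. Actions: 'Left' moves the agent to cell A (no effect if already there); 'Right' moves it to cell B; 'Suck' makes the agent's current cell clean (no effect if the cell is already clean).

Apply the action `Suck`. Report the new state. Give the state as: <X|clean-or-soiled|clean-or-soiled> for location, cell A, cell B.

<B|clean|clean>

start: <B|clean|soiled>
Suck (#1): <B|clean|clean>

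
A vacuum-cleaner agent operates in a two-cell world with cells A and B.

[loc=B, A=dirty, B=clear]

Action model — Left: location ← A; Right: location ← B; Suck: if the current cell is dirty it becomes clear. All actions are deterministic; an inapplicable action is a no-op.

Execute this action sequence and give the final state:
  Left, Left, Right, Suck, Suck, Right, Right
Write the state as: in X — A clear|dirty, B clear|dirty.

in B — A dirty, B clear

1. Left → in A — A dirty, B clear
2. Left → in A — A dirty, B clear
3. Right → in B — A dirty, B clear
4. Suck → in B — A dirty, B clear
5. Suck → in B — A dirty, B clear
6. Right → in B — A dirty, B clear
7. Right → in B — A dirty, B clear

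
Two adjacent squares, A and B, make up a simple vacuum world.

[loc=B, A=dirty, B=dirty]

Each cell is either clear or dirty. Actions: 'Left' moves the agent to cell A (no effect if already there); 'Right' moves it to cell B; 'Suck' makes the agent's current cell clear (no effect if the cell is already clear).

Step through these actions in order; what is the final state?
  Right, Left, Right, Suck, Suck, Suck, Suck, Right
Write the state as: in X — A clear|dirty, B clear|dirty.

step 1/8 (Right): in B — A dirty, B dirty
step 2/8 (Left): in A — A dirty, B dirty
step 3/8 (Right): in B — A dirty, B dirty
step 4/8 (Suck): in B — A dirty, B clear
step 5/8 (Suck): in B — A dirty, B clear
step 6/8 (Suck): in B — A dirty, B clear
step 7/8 (Suck): in B — A dirty, B clear
step 8/8 (Right): in B — A dirty, B clear

in B — A dirty, B clear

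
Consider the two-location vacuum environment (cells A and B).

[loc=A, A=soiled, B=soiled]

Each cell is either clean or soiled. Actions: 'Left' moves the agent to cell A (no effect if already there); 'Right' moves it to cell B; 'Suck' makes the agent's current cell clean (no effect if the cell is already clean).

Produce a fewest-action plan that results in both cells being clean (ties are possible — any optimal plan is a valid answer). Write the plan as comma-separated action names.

Suck, Right, Suck

Suck (#1): (A; A:clean, B:soiled)
Right (#2): (B; A:clean, B:soiled)
Suck (#3): (B; A:clean, B:clean)
min 3: Suck A + move + Suck B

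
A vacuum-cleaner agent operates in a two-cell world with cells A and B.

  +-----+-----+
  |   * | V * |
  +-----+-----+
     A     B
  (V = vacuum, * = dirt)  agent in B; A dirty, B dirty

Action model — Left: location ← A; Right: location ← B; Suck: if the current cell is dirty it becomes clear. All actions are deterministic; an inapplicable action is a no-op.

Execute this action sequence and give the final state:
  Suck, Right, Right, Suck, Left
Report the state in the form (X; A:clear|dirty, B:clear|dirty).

(A; A:dirty, B:clear)

1) do Suck; now (B; A:dirty, B:clear)
2) do Right; now (B; A:dirty, B:clear)
3) do Right; now (B; A:dirty, B:clear)
4) do Suck; now (B; A:dirty, B:clear)
5) do Left; now (A; A:dirty, B:clear)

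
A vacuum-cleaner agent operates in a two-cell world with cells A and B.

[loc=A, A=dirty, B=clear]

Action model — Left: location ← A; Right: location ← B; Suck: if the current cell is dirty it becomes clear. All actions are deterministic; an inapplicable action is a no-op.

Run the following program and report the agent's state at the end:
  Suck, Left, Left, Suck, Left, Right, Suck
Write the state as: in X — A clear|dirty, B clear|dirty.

in B — A clear, B clear

Suck (#1): in A — A clear, B clear
Left (#2): in A — A clear, B clear
Left (#3): in A — A clear, B clear
Suck (#4): in A — A clear, B clear
Left (#5): in A — A clear, B clear
Right (#6): in B — A clear, B clear
Suck (#7): in B — A clear, B clear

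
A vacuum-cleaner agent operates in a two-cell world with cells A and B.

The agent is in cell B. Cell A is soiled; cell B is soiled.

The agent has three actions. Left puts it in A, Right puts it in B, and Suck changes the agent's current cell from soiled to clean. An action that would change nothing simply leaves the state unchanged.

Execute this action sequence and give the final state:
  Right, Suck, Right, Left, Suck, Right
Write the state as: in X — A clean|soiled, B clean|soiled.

in B — A clean, B clean

1. Right → in B — A soiled, B soiled
2. Suck → in B — A soiled, B clean
3. Right → in B — A soiled, B clean
4. Left → in A — A soiled, B clean
5. Suck → in A — A clean, B clean
6. Right → in B — A clean, B clean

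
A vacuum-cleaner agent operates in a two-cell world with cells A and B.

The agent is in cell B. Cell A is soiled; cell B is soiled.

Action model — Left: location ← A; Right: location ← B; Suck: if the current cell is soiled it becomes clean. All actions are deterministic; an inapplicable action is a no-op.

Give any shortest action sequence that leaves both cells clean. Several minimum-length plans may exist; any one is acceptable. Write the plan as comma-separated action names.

Suck, Left, Suck

1) do Suck; now loc=B A=soiled B=clean
2) do Left; now loc=A A=soiled B=clean
3) do Suck; now loc=A A=clean B=clean
min 3: Suck B + move + Suck A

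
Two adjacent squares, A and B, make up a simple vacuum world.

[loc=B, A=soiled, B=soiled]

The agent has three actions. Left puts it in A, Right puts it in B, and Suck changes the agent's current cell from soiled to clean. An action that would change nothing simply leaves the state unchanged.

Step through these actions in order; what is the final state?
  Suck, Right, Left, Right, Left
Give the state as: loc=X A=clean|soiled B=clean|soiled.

Suck (#1): loc=B A=soiled B=clean
Right (#2): loc=B A=soiled B=clean
Left (#3): loc=A A=soiled B=clean
Right (#4): loc=B A=soiled B=clean
Left (#5): loc=A A=soiled B=clean

loc=A A=soiled B=clean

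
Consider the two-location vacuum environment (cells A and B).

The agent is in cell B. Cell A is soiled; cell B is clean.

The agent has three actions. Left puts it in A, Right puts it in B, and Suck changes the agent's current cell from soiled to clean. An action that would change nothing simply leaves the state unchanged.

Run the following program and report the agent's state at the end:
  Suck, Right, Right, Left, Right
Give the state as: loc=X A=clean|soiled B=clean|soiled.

Suck (#1): loc=B A=soiled B=clean
Right (#2): loc=B A=soiled B=clean
Right (#3): loc=B A=soiled B=clean
Left (#4): loc=A A=soiled B=clean
Right (#5): loc=B A=soiled B=clean

loc=B A=soiled B=clean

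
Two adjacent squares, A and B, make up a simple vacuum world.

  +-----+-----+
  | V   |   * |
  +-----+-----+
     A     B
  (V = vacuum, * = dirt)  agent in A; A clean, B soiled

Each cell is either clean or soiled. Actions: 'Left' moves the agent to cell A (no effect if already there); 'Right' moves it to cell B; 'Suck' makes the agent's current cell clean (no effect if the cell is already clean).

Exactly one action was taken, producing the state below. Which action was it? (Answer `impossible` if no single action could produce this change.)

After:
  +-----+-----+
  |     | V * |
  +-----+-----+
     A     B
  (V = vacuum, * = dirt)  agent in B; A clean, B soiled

Right

try  Left: loc=A A=clean B=soiled
try Right: loc=B A=clean B=soiled  ← match
try  Suck: loc=A A=clean B=soiled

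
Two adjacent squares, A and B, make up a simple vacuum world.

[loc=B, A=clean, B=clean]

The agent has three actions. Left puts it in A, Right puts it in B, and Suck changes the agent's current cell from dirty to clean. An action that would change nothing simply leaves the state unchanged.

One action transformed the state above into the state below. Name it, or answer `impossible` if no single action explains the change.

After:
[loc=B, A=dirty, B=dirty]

impossible

try  Left: (A; A:clean, B:clean)
try Right: (B; A:clean, B:clean)
try  Suck: (B; A:clean, B:clean)
no single action produces the after-state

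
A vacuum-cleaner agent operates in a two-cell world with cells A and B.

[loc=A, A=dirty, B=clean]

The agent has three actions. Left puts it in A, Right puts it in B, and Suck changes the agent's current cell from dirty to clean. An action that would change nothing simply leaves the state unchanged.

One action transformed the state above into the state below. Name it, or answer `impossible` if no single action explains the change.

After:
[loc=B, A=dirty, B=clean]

try  Left: (A; A:dirty, B:clean)
try Right: (B; A:dirty, B:clean)  ← match
try  Suck: (A; A:clean, B:clean)

Right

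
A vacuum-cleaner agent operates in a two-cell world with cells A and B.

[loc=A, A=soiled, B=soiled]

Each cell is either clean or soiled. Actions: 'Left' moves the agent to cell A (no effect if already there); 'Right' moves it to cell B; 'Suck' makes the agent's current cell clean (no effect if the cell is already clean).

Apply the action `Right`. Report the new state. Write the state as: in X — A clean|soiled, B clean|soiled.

start: in A — A soiled, B soiled
t=1 Right ⇒ in B — A soiled, B soiled

in B — A soiled, B soiled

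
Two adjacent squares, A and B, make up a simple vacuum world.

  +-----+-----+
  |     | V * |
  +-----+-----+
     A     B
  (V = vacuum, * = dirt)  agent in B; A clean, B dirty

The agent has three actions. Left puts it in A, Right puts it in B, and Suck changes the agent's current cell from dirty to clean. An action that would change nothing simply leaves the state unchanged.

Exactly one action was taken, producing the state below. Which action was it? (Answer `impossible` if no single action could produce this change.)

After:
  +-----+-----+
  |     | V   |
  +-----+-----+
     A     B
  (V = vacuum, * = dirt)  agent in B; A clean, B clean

try  Left: (A; A:clean, B:dirty)
try Right: (B; A:clean, B:dirty)
try  Suck: (B; A:clean, B:clean)  ← match

Suck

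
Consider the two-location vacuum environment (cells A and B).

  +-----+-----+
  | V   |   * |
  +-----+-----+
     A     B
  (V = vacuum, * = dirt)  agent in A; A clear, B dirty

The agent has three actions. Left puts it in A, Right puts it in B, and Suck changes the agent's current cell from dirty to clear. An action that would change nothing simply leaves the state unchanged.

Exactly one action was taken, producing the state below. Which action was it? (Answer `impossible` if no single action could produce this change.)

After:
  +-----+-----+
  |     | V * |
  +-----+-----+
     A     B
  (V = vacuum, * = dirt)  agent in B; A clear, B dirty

Right

try  Left: in A — A clear, B dirty
try Right: in B — A clear, B dirty  ← match
try  Suck: in A — A clear, B dirty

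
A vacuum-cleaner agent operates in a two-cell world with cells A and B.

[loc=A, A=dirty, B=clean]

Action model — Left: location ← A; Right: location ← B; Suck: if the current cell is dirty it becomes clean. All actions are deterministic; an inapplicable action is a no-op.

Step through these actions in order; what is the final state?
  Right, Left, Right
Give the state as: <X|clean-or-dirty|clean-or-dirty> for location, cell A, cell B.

[1] after Right: <B|dirty|clean>
[2] after Left: <A|dirty|clean>
[3] after Right: <B|dirty|clean>

<B|dirty|clean>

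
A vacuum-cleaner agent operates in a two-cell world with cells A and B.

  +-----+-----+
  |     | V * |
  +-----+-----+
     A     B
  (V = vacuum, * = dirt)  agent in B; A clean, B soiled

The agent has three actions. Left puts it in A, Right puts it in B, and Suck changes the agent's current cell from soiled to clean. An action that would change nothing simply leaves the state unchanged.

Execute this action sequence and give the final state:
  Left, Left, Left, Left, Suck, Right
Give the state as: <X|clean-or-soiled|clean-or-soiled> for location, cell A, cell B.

step 1/6 (Left): <A|clean|soiled>
step 2/6 (Left): <A|clean|soiled>
step 3/6 (Left): <A|clean|soiled>
step 4/6 (Left): <A|clean|soiled>
step 5/6 (Suck): <A|clean|soiled>
step 6/6 (Right): <B|clean|soiled>

<B|clean|soiled>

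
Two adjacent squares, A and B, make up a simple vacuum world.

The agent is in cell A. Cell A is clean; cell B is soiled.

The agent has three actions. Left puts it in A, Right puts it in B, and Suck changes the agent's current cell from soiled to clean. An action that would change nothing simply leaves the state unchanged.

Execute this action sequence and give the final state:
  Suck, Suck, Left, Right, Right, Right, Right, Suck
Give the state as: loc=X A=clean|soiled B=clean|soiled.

Suck (#1): loc=A A=clean B=soiled
Suck (#2): loc=A A=clean B=soiled
Left (#3): loc=A A=clean B=soiled
Right (#4): loc=B A=clean B=soiled
Right (#5): loc=B A=clean B=soiled
Right (#6): loc=B A=clean B=soiled
Right (#7): loc=B A=clean B=soiled
Suck (#8): loc=B A=clean B=clean

loc=B A=clean B=clean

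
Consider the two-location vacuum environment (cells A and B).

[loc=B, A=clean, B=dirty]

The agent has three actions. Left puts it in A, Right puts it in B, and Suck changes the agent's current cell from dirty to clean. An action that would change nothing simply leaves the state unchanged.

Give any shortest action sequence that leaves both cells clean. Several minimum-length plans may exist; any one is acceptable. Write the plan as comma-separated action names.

Suck

1) do Suck; now loc=B A=clean B=clean
min 1: B is dirty, one Suck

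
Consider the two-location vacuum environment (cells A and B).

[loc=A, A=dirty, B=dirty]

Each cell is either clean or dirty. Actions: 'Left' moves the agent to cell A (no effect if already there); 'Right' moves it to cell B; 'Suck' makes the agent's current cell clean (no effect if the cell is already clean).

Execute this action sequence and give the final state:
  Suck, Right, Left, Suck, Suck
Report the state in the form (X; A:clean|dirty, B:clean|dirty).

(A; A:clean, B:dirty)

[1] after Suck: (A; A:clean, B:dirty)
[2] after Right: (B; A:clean, B:dirty)
[3] after Left: (A; A:clean, B:dirty)
[4] after Suck: (A; A:clean, B:dirty)
[5] after Suck: (A; A:clean, B:dirty)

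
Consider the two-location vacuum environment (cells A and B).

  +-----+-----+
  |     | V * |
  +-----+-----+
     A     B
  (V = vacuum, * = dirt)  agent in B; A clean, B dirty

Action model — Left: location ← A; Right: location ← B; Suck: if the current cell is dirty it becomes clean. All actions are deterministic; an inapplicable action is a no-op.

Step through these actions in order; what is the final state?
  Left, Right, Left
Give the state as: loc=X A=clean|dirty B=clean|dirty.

loc=A A=clean B=dirty

Left (#1): loc=A A=clean B=dirty
Right (#2): loc=B A=clean B=dirty
Left (#3): loc=A A=clean B=dirty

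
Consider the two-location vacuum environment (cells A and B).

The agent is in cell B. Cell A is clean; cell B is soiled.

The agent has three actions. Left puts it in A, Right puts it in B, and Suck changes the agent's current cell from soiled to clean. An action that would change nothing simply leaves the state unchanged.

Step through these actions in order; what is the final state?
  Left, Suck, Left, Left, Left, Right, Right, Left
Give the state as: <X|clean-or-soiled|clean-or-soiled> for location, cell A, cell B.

<A|clean|soiled>

1) do Left; now <A|clean|soiled>
2) do Suck; now <A|clean|soiled>
3) do Left; now <A|clean|soiled>
4) do Left; now <A|clean|soiled>
5) do Left; now <A|clean|soiled>
6) do Right; now <B|clean|soiled>
7) do Right; now <B|clean|soiled>
8) do Left; now <A|clean|soiled>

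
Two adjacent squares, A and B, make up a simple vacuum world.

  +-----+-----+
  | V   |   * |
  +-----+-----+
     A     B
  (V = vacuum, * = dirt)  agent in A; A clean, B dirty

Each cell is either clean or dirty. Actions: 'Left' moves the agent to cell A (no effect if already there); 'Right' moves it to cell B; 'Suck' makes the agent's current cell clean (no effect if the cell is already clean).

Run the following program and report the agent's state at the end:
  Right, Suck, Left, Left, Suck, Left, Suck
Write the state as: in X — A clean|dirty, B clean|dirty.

in A — A clean, B clean

step 1/7 (Right): in B — A clean, B dirty
step 2/7 (Suck): in B — A clean, B clean
step 3/7 (Left): in A — A clean, B clean
step 4/7 (Left): in A — A clean, B clean
step 5/7 (Suck): in A — A clean, B clean
step 6/7 (Left): in A — A clean, B clean
step 7/7 (Suck): in A — A clean, B clean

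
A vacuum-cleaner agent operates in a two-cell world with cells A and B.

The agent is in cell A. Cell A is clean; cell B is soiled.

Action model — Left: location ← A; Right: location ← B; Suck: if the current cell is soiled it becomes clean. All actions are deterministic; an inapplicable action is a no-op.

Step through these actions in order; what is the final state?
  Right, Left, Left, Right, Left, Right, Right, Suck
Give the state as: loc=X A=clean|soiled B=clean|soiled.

t=1 Right ⇒ loc=B A=clean B=soiled
t=2 Left ⇒ loc=A A=clean B=soiled
t=3 Left ⇒ loc=A A=clean B=soiled
t=4 Right ⇒ loc=B A=clean B=soiled
t=5 Left ⇒ loc=A A=clean B=soiled
t=6 Right ⇒ loc=B A=clean B=soiled
t=7 Right ⇒ loc=B A=clean B=soiled
t=8 Suck ⇒ loc=B A=clean B=clean

loc=B A=clean B=clean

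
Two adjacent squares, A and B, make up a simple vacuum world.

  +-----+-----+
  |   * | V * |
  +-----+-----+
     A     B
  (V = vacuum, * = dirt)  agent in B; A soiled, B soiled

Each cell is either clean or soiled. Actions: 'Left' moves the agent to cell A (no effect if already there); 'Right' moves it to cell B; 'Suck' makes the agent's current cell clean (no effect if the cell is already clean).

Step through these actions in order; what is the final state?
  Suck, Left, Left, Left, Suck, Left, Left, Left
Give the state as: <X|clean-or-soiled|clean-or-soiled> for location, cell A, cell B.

Suck (#1): <B|soiled|clean>
Left (#2): <A|soiled|clean>
Left (#3): <A|soiled|clean>
Left (#4): <A|soiled|clean>
Suck (#5): <A|clean|clean>
Left (#6): <A|clean|clean>
Left (#7): <A|clean|clean>
Left (#8): <A|clean|clean>

<A|clean|clean>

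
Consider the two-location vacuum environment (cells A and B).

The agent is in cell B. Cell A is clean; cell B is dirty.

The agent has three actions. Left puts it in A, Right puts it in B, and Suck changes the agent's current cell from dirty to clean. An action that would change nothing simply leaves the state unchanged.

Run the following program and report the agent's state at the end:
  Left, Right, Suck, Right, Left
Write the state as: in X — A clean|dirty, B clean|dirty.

step 1/5 (Left): in A — A clean, B dirty
step 2/5 (Right): in B — A clean, B dirty
step 3/5 (Suck): in B — A clean, B clean
step 4/5 (Right): in B — A clean, B clean
step 5/5 (Left): in A — A clean, B clean

in A — A clean, B clean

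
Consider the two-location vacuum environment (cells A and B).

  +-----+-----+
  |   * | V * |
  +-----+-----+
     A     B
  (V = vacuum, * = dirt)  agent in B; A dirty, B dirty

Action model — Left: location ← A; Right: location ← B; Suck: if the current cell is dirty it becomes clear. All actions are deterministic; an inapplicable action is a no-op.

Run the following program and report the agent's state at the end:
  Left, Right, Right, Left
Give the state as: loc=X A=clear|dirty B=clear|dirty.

t=1 Left ⇒ loc=A A=dirty B=dirty
t=2 Right ⇒ loc=B A=dirty B=dirty
t=3 Right ⇒ loc=B A=dirty B=dirty
t=4 Left ⇒ loc=A A=dirty B=dirty

loc=A A=dirty B=dirty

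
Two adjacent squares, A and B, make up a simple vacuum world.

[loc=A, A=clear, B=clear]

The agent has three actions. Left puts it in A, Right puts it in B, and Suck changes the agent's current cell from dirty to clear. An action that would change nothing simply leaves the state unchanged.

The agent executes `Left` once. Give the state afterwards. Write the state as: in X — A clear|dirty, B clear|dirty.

start: in A — A clear, B clear
Left (#1): in A — A clear, B clear

in A — A clear, B clear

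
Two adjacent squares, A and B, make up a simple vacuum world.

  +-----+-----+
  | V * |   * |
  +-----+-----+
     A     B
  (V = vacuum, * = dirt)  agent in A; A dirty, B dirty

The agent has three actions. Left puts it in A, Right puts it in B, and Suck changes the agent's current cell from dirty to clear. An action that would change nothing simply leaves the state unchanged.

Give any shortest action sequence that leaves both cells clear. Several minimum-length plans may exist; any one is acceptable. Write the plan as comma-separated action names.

Suck, Right, Suck

[1] after Suck: in A — A clear, B dirty
[2] after Right: in B — A clear, B dirty
[3] after Suck: in B — A clear, B clear
min 3: Suck A + move + Suck B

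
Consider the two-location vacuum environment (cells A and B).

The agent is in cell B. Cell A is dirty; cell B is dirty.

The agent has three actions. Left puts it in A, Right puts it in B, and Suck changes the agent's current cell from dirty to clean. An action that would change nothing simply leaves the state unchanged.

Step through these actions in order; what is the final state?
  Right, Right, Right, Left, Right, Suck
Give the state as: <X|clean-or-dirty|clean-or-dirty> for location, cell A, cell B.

Right (#1): <B|dirty|dirty>
Right (#2): <B|dirty|dirty>
Right (#3): <B|dirty|dirty>
Left (#4): <A|dirty|dirty>
Right (#5): <B|dirty|dirty>
Suck (#6): <B|dirty|clean>

<B|dirty|clean>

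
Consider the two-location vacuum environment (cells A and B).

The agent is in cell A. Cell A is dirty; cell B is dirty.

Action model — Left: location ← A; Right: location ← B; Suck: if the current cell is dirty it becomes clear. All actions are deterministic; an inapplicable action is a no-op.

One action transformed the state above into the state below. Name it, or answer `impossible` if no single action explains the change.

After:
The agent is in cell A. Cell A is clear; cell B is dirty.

try  Left: <A|dirty|dirty>
try Right: <B|dirty|dirty>
try  Suck: <A|clear|dirty>  ← match

Suck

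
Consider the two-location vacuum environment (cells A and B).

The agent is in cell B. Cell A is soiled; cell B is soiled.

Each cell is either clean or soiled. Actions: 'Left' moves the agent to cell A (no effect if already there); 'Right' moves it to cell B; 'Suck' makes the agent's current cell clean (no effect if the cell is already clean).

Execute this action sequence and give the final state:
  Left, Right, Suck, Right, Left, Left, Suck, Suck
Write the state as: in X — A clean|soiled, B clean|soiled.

in A — A clean, B clean

step 1/8 (Left): in A — A soiled, B soiled
step 2/8 (Right): in B — A soiled, B soiled
step 3/8 (Suck): in B — A soiled, B clean
step 4/8 (Right): in B — A soiled, B clean
step 5/8 (Left): in A — A soiled, B clean
step 6/8 (Left): in A — A soiled, B clean
step 7/8 (Suck): in A — A clean, B clean
step 8/8 (Suck): in A — A clean, B clean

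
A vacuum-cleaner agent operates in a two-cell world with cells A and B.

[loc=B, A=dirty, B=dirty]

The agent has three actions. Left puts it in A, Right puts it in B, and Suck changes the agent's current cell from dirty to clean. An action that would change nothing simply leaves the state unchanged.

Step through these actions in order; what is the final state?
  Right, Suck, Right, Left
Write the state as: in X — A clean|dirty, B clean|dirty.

in A — A dirty, B clean

t=1 Right ⇒ in B — A dirty, B dirty
t=2 Suck ⇒ in B — A dirty, B clean
t=3 Right ⇒ in B — A dirty, B clean
t=4 Left ⇒ in A — A dirty, B clean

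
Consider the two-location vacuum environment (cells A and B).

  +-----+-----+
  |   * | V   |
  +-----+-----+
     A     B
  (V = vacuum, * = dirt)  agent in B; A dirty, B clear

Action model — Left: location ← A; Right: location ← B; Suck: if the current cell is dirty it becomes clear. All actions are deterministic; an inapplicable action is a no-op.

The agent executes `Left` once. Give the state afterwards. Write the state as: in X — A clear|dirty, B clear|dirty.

start: in B — A dirty, B clear
1. Left → in A — A dirty, B clear

in A — A dirty, B clear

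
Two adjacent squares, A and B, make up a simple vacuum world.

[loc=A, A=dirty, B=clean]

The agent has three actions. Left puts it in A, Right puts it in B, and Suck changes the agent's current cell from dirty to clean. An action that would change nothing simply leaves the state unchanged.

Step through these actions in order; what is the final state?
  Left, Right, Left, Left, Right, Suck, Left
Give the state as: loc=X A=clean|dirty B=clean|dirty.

loc=A A=dirty B=clean

1) do Left; now loc=A A=dirty B=clean
2) do Right; now loc=B A=dirty B=clean
3) do Left; now loc=A A=dirty B=clean
4) do Left; now loc=A A=dirty B=clean
5) do Right; now loc=B A=dirty B=clean
6) do Suck; now loc=B A=dirty B=clean
7) do Left; now loc=A A=dirty B=clean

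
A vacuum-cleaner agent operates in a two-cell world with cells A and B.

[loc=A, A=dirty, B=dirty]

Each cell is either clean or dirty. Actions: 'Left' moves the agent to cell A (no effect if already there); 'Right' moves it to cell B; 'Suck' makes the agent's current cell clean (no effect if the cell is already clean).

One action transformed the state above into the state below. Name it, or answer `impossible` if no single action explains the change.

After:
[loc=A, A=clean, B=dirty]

try  Left: <A|dirty|dirty>
try Right: <B|dirty|dirty>
try  Suck: <A|clean|dirty>  ← match

Suck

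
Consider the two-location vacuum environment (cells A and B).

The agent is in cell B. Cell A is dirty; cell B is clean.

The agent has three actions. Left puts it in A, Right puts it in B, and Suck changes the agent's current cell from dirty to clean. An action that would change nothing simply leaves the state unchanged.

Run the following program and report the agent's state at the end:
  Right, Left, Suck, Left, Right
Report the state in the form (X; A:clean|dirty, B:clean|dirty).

t=1 Right ⇒ (B; A:dirty, B:clean)
t=2 Left ⇒ (A; A:dirty, B:clean)
t=3 Suck ⇒ (A; A:clean, B:clean)
t=4 Left ⇒ (A; A:clean, B:clean)
t=5 Right ⇒ (B; A:clean, B:clean)

(B; A:clean, B:clean)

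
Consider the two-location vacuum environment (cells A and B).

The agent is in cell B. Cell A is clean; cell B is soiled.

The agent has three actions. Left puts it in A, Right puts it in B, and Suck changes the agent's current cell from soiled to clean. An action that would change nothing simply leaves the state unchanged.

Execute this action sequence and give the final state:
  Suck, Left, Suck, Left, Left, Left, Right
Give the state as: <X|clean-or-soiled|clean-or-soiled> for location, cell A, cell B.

t=1 Suck ⇒ <B|clean|clean>
t=2 Left ⇒ <A|clean|clean>
t=3 Suck ⇒ <A|clean|clean>
t=4 Left ⇒ <A|clean|clean>
t=5 Left ⇒ <A|clean|clean>
t=6 Left ⇒ <A|clean|clean>
t=7 Right ⇒ <B|clean|clean>

<B|clean|clean>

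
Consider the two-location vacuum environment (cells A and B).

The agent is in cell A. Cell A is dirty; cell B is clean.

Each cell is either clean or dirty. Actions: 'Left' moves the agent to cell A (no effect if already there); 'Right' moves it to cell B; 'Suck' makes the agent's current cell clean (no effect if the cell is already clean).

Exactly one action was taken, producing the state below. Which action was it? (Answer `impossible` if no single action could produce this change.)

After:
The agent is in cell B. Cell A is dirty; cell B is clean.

Right

try  Left: <A|dirty|clean>
try Right: <B|dirty|clean>  ← match
try  Suck: <A|clean|clean>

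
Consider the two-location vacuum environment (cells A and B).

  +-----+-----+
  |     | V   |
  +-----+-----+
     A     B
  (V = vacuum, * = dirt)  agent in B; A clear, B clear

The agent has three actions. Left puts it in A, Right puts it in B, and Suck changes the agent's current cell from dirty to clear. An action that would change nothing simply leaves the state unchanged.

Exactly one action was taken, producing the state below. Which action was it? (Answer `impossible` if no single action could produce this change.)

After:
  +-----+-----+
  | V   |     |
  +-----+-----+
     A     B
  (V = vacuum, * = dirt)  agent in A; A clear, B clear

Left

try  Left: loc=A A=clear B=clear  ← match
try Right: loc=B A=clear B=clear
try  Suck: loc=B A=clear B=clear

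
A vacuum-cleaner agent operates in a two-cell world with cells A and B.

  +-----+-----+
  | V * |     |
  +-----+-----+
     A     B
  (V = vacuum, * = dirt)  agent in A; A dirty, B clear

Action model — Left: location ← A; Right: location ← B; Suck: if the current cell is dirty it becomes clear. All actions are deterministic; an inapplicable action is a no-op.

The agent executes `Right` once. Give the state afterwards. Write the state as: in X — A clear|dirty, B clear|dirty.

start: in A — A dirty, B clear
1. Right → in B — A dirty, B clear

in B — A dirty, B clear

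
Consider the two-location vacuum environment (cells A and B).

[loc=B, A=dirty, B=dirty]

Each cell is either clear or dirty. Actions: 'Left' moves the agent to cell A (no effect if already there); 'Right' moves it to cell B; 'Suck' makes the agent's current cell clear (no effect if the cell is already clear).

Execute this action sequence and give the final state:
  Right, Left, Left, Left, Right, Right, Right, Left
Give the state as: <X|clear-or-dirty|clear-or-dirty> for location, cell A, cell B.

<A|dirty|dirty>

1) do Right; now <B|dirty|dirty>
2) do Left; now <A|dirty|dirty>
3) do Left; now <A|dirty|dirty>
4) do Left; now <A|dirty|dirty>
5) do Right; now <B|dirty|dirty>
6) do Right; now <B|dirty|dirty>
7) do Right; now <B|dirty|dirty>
8) do Left; now <A|dirty|dirty>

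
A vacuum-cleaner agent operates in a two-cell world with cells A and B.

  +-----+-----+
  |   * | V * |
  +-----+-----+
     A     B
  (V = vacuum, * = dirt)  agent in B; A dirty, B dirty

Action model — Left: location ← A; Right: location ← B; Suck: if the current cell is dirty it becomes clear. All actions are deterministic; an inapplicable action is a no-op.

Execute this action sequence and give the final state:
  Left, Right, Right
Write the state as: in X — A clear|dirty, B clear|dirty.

in B — A dirty, B dirty

t=1 Left ⇒ in A — A dirty, B dirty
t=2 Right ⇒ in B — A dirty, B dirty
t=3 Right ⇒ in B — A dirty, B dirty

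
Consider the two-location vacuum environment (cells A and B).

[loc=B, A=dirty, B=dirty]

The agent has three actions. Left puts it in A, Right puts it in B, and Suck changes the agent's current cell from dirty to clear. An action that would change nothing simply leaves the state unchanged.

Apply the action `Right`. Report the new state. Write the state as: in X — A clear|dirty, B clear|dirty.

start: in B — A dirty, B dirty
step 1/1 (Right): in B — A dirty, B dirty

in B — A dirty, B dirty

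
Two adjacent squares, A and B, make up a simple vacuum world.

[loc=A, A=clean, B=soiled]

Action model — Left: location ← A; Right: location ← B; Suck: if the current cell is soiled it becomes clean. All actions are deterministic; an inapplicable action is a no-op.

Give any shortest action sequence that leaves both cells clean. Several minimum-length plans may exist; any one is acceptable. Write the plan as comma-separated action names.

Right, Suck

t=1 Right ⇒ in B — A clean, B soiled
t=2 Suck ⇒ in B — A clean, B clean
min 2: go B then Suck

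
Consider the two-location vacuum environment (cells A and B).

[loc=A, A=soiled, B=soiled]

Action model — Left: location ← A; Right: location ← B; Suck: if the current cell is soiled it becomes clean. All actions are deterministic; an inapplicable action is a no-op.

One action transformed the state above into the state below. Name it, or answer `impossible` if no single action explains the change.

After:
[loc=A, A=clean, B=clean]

impossible

try  Left: loc=A A=soiled B=soiled
try Right: loc=B A=soiled B=soiled
try  Suck: loc=A A=clean B=soiled
no single action produces the after-state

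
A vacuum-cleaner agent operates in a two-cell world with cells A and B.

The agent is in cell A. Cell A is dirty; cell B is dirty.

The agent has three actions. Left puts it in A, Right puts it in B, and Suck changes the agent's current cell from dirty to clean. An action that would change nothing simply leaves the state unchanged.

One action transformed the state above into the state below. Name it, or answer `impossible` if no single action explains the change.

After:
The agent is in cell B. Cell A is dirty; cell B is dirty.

Right

try  Left: (A; A:dirty, B:dirty)
try Right: (B; A:dirty, B:dirty)  ← match
try  Suck: (A; A:clean, B:dirty)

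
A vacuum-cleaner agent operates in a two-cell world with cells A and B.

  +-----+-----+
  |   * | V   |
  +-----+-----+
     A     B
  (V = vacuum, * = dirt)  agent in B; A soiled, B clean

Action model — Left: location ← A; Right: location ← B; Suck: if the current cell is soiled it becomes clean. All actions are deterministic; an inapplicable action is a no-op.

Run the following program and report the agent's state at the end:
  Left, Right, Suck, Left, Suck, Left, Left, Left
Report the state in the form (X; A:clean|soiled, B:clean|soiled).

Left (#1): (A; A:soiled, B:clean)
Right (#2): (B; A:soiled, B:clean)
Suck (#3): (B; A:soiled, B:clean)
Left (#4): (A; A:soiled, B:clean)
Suck (#5): (A; A:clean, B:clean)
Left (#6): (A; A:clean, B:clean)
Left (#7): (A; A:clean, B:clean)
Left (#8): (A; A:clean, B:clean)

(A; A:clean, B:clean)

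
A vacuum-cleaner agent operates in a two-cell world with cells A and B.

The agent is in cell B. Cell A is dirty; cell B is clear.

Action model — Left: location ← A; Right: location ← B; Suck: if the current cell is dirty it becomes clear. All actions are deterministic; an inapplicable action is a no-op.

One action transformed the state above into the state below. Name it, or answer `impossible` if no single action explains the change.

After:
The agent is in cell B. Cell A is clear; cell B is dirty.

try  Left: in A — A dirty, B clear
try Right: in B — A dirty, B clear
try  Suck: in B — A dirty, B clear
no single action produces the after-state

impossible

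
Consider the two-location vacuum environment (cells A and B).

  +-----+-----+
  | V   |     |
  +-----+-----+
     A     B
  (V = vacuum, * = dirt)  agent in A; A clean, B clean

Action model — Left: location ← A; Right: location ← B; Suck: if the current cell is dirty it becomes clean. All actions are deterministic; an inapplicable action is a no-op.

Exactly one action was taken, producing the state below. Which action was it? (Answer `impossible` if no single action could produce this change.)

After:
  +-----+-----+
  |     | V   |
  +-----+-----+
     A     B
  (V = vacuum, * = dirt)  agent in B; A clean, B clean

try  Left: (A; A:clean, B:clean)
try Right: (B; A:clean, B:clean)  ← match
try  Suck: (A; A:clean, B:clean)

Right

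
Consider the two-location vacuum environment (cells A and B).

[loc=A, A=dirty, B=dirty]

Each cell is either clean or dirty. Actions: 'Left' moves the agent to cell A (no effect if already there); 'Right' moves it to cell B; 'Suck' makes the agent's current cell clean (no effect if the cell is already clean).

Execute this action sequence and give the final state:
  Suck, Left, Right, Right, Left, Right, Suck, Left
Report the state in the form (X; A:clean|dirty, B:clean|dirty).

step 1/8 (Suck): (A; A:clean, B:dirty)
step 2/8 (Left): (A; A:clean, B:dirty)
step 3/8 (Right): (B; A:clean, B:dirty)
step 4/8 (Right): (B; A:clean, B:dirty)
step 5/8 (Left): (A; A:clean, B:dirty)
step 6/8 (Right): (B; A:clean, B:dirty)
step 7/8 (Suck): (B; A:clean, B:clean)
step 8/8 (Left): (A; A:clean, B:clean)

(A; A:clean, B:clean)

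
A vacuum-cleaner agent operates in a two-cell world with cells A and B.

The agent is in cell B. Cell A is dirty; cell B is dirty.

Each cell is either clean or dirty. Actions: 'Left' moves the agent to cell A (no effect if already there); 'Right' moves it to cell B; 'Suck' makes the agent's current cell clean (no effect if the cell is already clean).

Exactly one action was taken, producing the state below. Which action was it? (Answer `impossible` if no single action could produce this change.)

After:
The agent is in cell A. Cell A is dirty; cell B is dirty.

try  Left: loc=A A=dirty B=dirty  ← match
try Right: loc=B A=dirty B=dirty
try  Suck: loc=B A=dirty B=clean

Left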